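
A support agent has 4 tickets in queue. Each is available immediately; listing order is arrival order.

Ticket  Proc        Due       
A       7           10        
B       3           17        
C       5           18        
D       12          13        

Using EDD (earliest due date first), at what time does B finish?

EDD (increasing due date): A D B C.
A: 0→7
D: 7→19
B: 19→22

22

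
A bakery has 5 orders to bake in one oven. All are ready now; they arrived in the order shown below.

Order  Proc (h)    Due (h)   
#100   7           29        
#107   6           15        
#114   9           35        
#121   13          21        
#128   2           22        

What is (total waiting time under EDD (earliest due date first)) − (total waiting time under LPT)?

-25

EDD (increasing due date): #107 #121 #128 #100 #114.
#107: waits 0, runs 0→6
#121: waits 6, runs 6→19
#128: waits 19, runs 19→21
#100: waits 21, runs 21→28
#114: waits 28, runs 28→37
Sum = 0+6+19+21+28 = 74.
LPT (decreasing processing time): #121 #114 #100 #107 #128.
#121: waits 0, runs 0→13
#114: waits 13, runs 13→22
#100: waits 22, runs 22→29
#107: waits 29, runs 29→35
#128: waits 35, runs 35→37
Sum = 0+13+22+29+35 = 99.
Difference = 74 − 99 = -25.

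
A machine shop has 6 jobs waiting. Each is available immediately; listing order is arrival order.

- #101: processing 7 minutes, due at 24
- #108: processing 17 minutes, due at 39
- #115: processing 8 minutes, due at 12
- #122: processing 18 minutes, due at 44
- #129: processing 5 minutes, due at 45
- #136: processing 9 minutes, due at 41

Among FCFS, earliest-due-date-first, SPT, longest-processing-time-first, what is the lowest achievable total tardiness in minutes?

FIFO (arrival order): #101 #108 #115 #122 #129 #136.
#101: 0→7, due 24, tardiness 0
#108: 7→24, due 39, tardiness 0
#115: 24→32, due 12, tardiness 20
#122: 32→50, due 44, tardiness 6
#129: 50→55, due 45, tardiness 10
#136: 55→64, due 41, tardiness 23
Sum = 0+0+20+6+10+23 = 59.
EDD (increasing due date): #115 #101 #108 #136 #122 #129.
#115: 0→8, due 12, tardiness 0
#101: 8→15, due 24, tardiness 0
#108: 15→32, due 39, tardiness 0
#136: 32→41, due 41, tardiness 0
#122: 41→59, due 44, tardiness 15
#129: 59→64, due 45, tardiness 19
Sum = 0+0+0+0+15+19 = 34.
SPT (increasing processing time): #129 #101 #115 #136 #108 #122.
#129: 0→5, due 45, tardiness 0
#101: 5→12, due 24, tardiness 0
#115: 12→20, due 12, tardiness 8
#136: 20→29, due 41, tardiness 0
#108: 29→46, due 39, tardiness 7
#122: 46→64, due 44, tardiness 20
Sum = 0+0+8+0+7+20 = 35.
LPT (decreasing processing time): #122 #108 #136 #115 #101 #129.
#122: 0→18, due 44, tardiness 0
#108: 18→35, due 39, tardiness 0
#136: 35→44, due 41, tardiness 3
#115: 44→52, due 12, tardiness 40
#101: 52→59, due 24, tardiness 35
#129: 59→64, due 45, tardiness 19
Sum = 0+0+3+40+35+19 = 97.
FIFO 59, EDD 34, SPT 35, LPT 97 → minimum 34.

34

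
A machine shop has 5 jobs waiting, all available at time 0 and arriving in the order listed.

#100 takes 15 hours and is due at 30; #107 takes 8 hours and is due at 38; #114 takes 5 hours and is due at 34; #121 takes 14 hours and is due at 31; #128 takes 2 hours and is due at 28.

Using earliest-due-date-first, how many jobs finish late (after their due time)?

2

EDD (increasing due date): #128 #100 #121 #114 #107.
#128: 0→2, due 28, tardiness 0
#100: 2→17, due 30, tardiness 0
#121: 17→31, due 31, tardiness 0
#114: 31→36, due 34, tardiness 2
#107: 36→44, due 38, tardiness 6
Late jobs: 2.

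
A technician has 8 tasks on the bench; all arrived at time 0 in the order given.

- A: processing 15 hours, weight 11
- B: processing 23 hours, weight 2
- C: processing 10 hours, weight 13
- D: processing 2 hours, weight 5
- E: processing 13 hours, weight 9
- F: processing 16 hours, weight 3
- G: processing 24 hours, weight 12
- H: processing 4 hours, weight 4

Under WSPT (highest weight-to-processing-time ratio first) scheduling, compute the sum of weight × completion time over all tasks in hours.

WSPT (decreasing weight/processing-time ratio): D C H A E G F B.
D: finishes 2, weight 5, w·C = 10
C: finishes 12, weight 13, w·C = 156
H: finishes 16, weight 4, w·C = 64
A: finishes 31, weight 11, w·C = 341
E: finishes 44, weight 9, w·C = 396
G: finishes 68, weight 12, w·C = 816
F: finishes 84, weight 3, w·C = 252
B: finishes 107, weight 2, w·C = 214
Sum = 10+156+64+341+396+816+252+214 = 2249.

2249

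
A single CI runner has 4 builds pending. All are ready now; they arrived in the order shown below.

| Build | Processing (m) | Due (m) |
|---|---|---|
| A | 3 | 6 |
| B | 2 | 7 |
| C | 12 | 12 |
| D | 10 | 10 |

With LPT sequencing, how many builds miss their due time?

3

LPT (decreasing processing time): C D A B.
C: 0→12, due 12, tardiness 0
D: 12→22, due 10, tardiness 12
A: 22→25, due 6, tardiness 19
B: 25→27, due 7, tardiness 20
Late builds: 3.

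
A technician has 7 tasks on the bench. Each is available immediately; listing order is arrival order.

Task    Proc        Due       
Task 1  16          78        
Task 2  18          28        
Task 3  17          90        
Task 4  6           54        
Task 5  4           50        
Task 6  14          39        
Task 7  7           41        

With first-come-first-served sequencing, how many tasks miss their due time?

5

FIFO (arrival order): Task 1 Task 2 Task 3 Task 4 Task 5 Task 6 Task 7.
Task 1: 0→16, due 78, tardiness 0
Task 2: 16→34, due 28, tardiness 6
Task 3: 34→51, due 90, tardiness 0
Task 4: 51→57, due 54, tardiness 3
Task 5: 57→61, due 50, tardiness 11
Task 6: 61→75, due 39, tardiness 36
Task 7: 75→82, due 41, tardiness 41
Late tasks: 5.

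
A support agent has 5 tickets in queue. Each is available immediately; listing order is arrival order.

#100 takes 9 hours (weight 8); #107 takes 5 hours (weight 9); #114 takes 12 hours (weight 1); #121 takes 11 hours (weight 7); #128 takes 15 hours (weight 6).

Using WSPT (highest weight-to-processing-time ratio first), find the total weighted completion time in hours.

WSPT (decreasing weight/processing-time ratio): #107 #100 #121 #128 #114.
#107: finishes 5, weight 9, w·C = 45
#100: finishes 14, weight 8, w·C = 112
#121: finishes 25, weight 7, w·C = 175
#128: finishes 40, weight 6, w·C = 240
#114: finishes 52, weight 1, w·C = 52
Sum = 45+112+175+240+52 = 624.

624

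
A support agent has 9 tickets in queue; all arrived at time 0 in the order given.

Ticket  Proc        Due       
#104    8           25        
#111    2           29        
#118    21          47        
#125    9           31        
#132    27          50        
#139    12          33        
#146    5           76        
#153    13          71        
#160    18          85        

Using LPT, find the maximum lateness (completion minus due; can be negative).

LPT (decreasing processing time): #132 #118 #160 #153 #139 #125 #104 #146 #111.
#132: 0→27, due 50, lateness -23
#118: 27→48, due 47, lateness 1
#160: 48→66, due 85, lateness -19
#153: 66→79, due 71, lateness 8
#139: 79→91, due 33, lateness 58
#125: 91→100, due 31, lateness 69
#104: 100→108, due 25, lateness 83
#146: 108→113, due 76, lateness 37
#111: 113→115, due 29, lateness 86
Maximum = 86.

86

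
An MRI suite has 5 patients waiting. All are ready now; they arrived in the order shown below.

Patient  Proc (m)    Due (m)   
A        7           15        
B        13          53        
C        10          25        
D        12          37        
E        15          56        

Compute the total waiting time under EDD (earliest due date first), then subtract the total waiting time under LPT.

EDD (increasing due date): A C D B E.
A: waits 0, runs 0→7
C: waits 7, runs 7→17
D: waits 17, runs 17→29
B: waits 29, runs 29→42
E: waits 42, runs 42→57
Sum = 0+7+17+29+42 = 95.
LPT (decreasing processing time): E B D C A.
E: waits 0, runs 0→15
B: waits 15, runs 15→28
D: waits 28, runs 28→40
C: waits 40, runs 40→50
A: waits 50, runs 50→57
Sum = 0+15+28+40+50 = 133.
Difference = 95 − 133 = -38.

-38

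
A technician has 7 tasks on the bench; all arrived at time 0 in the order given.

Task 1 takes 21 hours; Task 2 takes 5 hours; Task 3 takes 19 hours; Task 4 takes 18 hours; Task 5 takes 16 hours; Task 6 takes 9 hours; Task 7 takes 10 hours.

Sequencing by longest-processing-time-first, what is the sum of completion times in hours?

468

LPT (decreasing processing time): Task 1 Task 3 Task 4 Task 5 Task 7 Task 6 Task 2.
Task 1: 0→21
Task 3: 21→40
Task 4: 40→58
Task 5: 58→74
Task 7: 74→84
Task 6: 84→93
Task 2: 93→98
Sum = 21+40+58+74+84+93+98 = 468.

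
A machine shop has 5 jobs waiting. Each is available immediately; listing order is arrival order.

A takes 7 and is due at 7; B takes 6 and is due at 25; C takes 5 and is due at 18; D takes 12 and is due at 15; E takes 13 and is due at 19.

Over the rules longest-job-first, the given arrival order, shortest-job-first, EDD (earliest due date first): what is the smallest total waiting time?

LPT (decreasing processing time): E D A B C.
E: waits 0, runs 0→13
D: waits 13, runs 13→25
A: waits 25, runs 25→32
B: waits 32, runs 32→38
C: waits 38, runs 38→43
Sum = 0+13+25+32+38 = 108.
FIFO (arrival order): A B C D E.
A: waits 0, runs 0→7
B: waits 7, runs 7→13
C: waits 13, runs 13→18
D: waits 18, runs 18→30
E: waits 30, runs 30→43
Sum = 0+7+13+18+30 = 68.
SPT (increasing processing time): C B A D E.
C: waits 0, runs 0→5
B: waits 5, runs 5→11
A: waits 11, runs 11→18
D: waits 18, runs 18→30
E: waits 30, runs 30→43
Sum = 0+5+11+18+30 = 64.
EDD (increasing due date): A D C E B.
A: waits 0, runs 0→7
D: waits 7, runs 7→19
C: waits 19, runs 19→24
E: waits 24, runs 24→37
B: waits 37, runs 37→43
Sum = 0+7+19+24+37 = 87.
LPT 108, FIFO 68, SPT 64, EDD 87 → minimum 64.

64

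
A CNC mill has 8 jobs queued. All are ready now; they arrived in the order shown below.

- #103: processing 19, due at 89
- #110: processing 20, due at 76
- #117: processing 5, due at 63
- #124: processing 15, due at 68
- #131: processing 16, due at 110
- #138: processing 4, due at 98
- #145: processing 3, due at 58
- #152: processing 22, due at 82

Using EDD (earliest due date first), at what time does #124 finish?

23

EDD (increasing due date): #145 #117 #124 #110 #152 #103 #138 #131.
#145: 0→3
#117: 3→8
#124: 8→23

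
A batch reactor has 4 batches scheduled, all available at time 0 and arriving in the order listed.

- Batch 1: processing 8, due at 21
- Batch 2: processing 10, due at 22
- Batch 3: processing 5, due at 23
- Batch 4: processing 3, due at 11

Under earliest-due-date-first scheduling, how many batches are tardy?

1

EDD (increasing due date): Batch 4 Batch 1 Batch 2 Batch 3.
Batch 4: 0→3, due 11, tardiness 0
Batch 1: 3→11, due 21, tardiness 0
Batch 2: 11→21, due 22, tardiness 0
Batch 3: 21→26, due 23, tardiness 3
Late batches: 1.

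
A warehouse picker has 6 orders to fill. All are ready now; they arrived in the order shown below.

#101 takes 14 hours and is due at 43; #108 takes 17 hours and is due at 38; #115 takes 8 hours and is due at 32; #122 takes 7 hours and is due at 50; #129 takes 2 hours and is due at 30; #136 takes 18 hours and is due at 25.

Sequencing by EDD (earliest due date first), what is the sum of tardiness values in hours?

EDD (increasing due date): #136 #129 #115 #108 #101 #122.
#136: 0→18, due 25, tardiness 0
#129: 18→20, due 30, tardiness 0
#115: 20→28, due 32, tardiness 0
#108: 28→45, due 38, tardiness 7
#101: 45→59, due 43, tardiness 16
#122: 59→66, due 50, tardiness 16
Sum = 0+0+0+7+16+16 = 39.

39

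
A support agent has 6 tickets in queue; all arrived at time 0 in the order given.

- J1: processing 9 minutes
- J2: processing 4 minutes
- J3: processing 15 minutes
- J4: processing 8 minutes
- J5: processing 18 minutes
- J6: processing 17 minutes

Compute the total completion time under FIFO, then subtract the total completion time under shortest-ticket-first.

FIFO (arrival order): J1 J2 J3 J4 J5 J6.
J1: 0→9
J2: 9→13
J3: 13→28
J4: 28→36
J5: 36→54
J6: 54→71
Sum = 9+13+28+36+54+71 = 211.
SPT (increasing processing time): J2 J4 J1 J3 J6 J5.
J2: 0→4
J4: 4→12
J1: 12→21
J3: 21→36
J6: 36→53
J5: 53→71
Sum = 4+12+21+36+53+71 = 197.
Difference = 211 − 197 = 14.

14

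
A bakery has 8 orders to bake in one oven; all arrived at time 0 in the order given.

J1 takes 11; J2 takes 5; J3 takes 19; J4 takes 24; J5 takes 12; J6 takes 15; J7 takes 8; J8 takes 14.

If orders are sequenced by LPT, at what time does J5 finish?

84

LPT (decreasing processing time): J4 J3 J6 J8 J5 J1 J7 J2.
J4: 0→24
J3: 24→43
J6: 43→58
J8: 58→72
J5: 72→84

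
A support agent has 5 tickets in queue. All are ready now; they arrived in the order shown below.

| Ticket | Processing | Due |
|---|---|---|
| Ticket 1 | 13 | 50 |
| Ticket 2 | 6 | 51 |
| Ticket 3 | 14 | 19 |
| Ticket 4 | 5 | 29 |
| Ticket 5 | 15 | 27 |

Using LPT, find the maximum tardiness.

24

LPT (decreasing processing time): Ticket 5 Ticket 3 Ticket 1 Ticket 2 Ticket 4.
Ticket 5: 0→15, due 27, tardiness 0
Ticket 3: 15→29, due 19, tardiness 10
Ticket 1: 29→42, due 50, tardiness 0
Ticket 2: 42→48, due 51, tardiness 0
Ticket 4: 48→53, due 29, tardiness 24
Maximum = 24.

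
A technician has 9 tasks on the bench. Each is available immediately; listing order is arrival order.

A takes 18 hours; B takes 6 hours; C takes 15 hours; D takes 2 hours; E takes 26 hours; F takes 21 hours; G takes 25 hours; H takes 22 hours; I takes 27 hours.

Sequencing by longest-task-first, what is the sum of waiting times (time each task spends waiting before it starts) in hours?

832

LPT (decreasing processing time): I E G H F A C B D.
I: waits 0, runs 0→27
E: waits 27, runs 27→53
G: waits 53, runs 53→78
H: waits 78, runs 78→100
F: waits 100, runs 100→121
A: waits 121, runs 121→139
C: waits 139, runs 139→154
B: waits 154, runs 154→160
D: waits 160, runs 160→162
Sum = 0+27+53+78+100+121+139+154+160 = 832.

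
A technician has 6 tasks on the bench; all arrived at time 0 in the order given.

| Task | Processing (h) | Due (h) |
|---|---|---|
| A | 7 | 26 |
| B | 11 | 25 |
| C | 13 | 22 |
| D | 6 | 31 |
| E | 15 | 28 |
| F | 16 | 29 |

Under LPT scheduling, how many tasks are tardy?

LPT (decreasing processing time): F E C B A D.
F: 0→16, due 29, tardiness 0
E: 16→31, due 28, tardiness 3
C: 31→44, due 22, tardiness 22
B: 44→55, due 25, tardiness 30
A: 55→62, due 26, tardiness 36
D: 62→68, due 31, tardiness 37
Late tasks: 5.

5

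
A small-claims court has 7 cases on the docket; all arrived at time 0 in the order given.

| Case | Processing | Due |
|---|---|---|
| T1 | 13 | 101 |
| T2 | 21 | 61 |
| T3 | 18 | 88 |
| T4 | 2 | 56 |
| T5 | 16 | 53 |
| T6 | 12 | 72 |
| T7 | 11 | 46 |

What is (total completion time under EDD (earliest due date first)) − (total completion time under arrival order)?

-46

EDD (increasing due date): T7 T5 T4 T2 T6 T3 T1.
T7: 0→11
T5: 11→27
T4: 27→29
T2: 29→50
T6: 50→62
T3: 62→80
T1: 80→93
Sum = 11+27+29+50+62+80+93 = 352.
FIFO (arrival order): T1 T2 T3 T4 T5 T6 T7.
T1: 0→13
T2: 13→34
T3: 34→52
T4: 52→54
T5: 54→70
T6: 70→82
T7: 82→93
Sum = 13+34+52+54+70+82+93 = 398.
Difference = 352 − 398 = -46.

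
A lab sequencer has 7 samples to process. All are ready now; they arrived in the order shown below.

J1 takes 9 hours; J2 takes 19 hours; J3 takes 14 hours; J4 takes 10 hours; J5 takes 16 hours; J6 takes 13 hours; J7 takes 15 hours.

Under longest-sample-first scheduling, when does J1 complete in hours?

LPT (decreasing processing time): J2 J5 J7 J3 J6 J4 J1.
J2: 0→19
J5: 19→35
J7: 35→50
J3: 50→64
J6: 64→77
J4: 77→87
J1: 87→96

96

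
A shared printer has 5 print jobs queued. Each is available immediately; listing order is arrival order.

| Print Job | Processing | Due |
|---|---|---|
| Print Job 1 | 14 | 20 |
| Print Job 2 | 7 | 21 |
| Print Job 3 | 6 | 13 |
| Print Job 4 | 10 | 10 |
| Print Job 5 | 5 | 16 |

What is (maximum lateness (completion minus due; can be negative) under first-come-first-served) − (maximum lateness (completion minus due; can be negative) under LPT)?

1

FIFO (arrival order): Print Job 1 Print Job 2 Print Job 3 Print Job 4 Print Job 5.
Print Job 1: 0→14, due 20, lateness -6
Print Job 2: 14→21, due 21, lateness 0
Print Job 3: 21→27, due 13, lateness 14
Print Job 4: 27→37, due 10, lateness 27
Print Job 5: 37→42, due 16, lateness 26
Maximum = 27.
LPT (decreasing processing time): Print Job 1 Print Job 4 Print Job 2 Print Job 3 Print Job 5.
Print Job 1: 0→14, due 20, lateness -6
Print Job 4: 14→24, due 10, lateness 14
Print Job 2: 24→31, due 21, lateness 10
Print Job 3: 31→37, due 13, lateness 24
Print Job 5: 37→42, due 16, lateness 26
Maximum = 26.
Difference = 27 − 26 = 1.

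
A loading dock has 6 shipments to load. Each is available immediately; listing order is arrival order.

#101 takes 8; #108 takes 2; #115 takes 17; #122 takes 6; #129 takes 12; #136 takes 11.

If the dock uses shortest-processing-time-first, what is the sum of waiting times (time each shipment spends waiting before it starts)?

SPT (increasing processing time): #108 #122 #101 #136 #129 #115.
#108: waits 0, runs 0→2
#122: waits 2, runs 2→8
#101: waits 8, runs 8→16
#136: waits 16, runs 16→27
#129: waits 27, runs 27→39
#115: waits 39, runs 39→56
Sum = 0+2+8+16+27+39 = 92.

92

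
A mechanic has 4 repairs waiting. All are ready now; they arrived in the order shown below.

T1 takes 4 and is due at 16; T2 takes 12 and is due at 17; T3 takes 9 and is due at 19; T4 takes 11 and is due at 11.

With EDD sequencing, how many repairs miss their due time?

2

EDD (increasing due date): T4 T1 T2 T3.
T4: 0→11, due 11, tardiness 0
T1: 11→15, due 16, tardiness 0
T2: 15→27, due 17, tardiness 10
T3: 27→36, due 19, tardiness 17
Late repairs: 2.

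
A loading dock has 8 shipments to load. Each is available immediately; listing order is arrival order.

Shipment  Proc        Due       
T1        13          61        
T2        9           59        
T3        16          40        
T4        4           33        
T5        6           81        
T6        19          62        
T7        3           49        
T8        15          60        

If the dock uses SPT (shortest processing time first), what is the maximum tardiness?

26

SPT (increasing processing time): T7 T4 T5 T2 T1 T8 T3 T6.
T7: 0→3, due 49, tardiness 0
T4: 3→7, due 33, tardiness 0
T5: 7→13, due 81, tardiness 0
T2: 13→22, due 59, tardiness 0
T1: 22→35, due 61, tardiness 0
T8: 35→50, due 60, tardiness 0
T3: 50→66, due 40, tardiness 26
T6: 66→85, due 62, tardiness 23
Maximum = 26.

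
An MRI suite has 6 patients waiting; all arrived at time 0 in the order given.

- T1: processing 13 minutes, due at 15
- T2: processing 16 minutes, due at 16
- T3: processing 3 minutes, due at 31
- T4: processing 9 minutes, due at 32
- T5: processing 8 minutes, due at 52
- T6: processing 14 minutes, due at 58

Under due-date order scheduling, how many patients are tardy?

4

EDD (increasing due date): T1 T2 T3 T4 T5 T6.
T1: 0→13, due 15, tardiness 0
T2: 13→29, due 16, tardiness 13
T3: 29→32, due 31, tardiness 1
T4: 32→41, due 32, tardiness 9
T5: 41→49, due 52, tardiness 0
T6: 49→63, due 58, tardiness 5
Late patients: 4.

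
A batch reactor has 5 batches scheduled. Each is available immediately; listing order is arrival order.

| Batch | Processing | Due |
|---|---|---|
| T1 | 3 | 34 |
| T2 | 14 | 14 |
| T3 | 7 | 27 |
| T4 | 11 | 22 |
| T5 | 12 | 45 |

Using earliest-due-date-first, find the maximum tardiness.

5

EDD (increasing due date): T2 T4 T3 T1 T5.
T2: 0→14, due 14, tardiness 0
T4: 14→25, due 22, tardiness 3
T3: 25→32, due 27, tardiness 5
T1: 32→35, due 34, tardiness 1
T5: 35→47, due 45, tardiness 2
Maximum = 5.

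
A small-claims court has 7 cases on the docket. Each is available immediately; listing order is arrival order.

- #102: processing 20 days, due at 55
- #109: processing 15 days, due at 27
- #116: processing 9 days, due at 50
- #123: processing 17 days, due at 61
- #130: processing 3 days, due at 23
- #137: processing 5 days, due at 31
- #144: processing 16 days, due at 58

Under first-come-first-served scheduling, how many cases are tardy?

4

FIFO (arrival order): #102 #109 #116 #123 #130 #137 #144.
#102: 0→20, due 55, tardiness 0
#109: 20→35, due 27, tardiness 8
#116: 35→44, due 50, tardiness 0
#123: 44→61, due 61, tardiness 0
#130: 61→64, due 23, tardiness 41
#137: 64→69, due 31, tardiness 38
#144: 69→85, due 58, tardiness 27
Late cases: 4.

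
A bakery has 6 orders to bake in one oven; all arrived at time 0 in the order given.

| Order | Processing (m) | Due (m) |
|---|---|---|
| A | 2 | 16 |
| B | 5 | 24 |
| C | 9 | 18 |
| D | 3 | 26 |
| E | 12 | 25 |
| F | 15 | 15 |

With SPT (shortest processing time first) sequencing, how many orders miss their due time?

3

SPT (increasing processing time): A D B C E F.
A: 0→2, due 16, tardiness 0
D: 2→5, due 26, tardiness 0
B: 5→10, due 24, tardiness 0
C: 10→19, due 18, tardiness 1
E: 19→31, due 25, tardiness 6
F: 31→46, due 15, tardiness 31
Late orders: 3.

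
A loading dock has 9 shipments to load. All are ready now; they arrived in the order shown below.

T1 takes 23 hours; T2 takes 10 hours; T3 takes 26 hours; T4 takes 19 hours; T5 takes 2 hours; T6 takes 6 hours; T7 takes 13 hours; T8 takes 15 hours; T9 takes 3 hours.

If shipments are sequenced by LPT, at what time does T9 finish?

LPT (decreasing processing time): T3 T1 T4 T8 T7 T2 T6 T9 T5.
T3: 0→26
T1: 26→49
T4: 49→68
T8: 68→83
T7: 83→96
T2: 96→106
T6: 106→112
T9: 112→115

115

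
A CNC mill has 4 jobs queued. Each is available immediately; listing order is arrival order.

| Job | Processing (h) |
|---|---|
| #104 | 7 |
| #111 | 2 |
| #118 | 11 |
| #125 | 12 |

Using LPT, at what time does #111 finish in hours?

32

LPT (decreasing processing time): #125 #118 #104 #111.
#125: 0→12
#118: 12→23
#104: 23→30
#111: 30→32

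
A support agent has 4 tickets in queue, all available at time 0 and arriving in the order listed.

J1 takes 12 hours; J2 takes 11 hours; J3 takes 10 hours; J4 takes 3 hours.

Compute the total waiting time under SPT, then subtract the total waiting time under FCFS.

SPT (increasing processing time): J4 J3 J2 J1.
J4: waits 0, runs 0→3
J3: waits 3, runs 3→13
J2: waits 13, runs 13→24
J1: waits 24, runs 24→36
Sum = 0+3+13+24 = 40.
FIFO (arrival order): J1 J2 J3 J4.
J1: waits 0, runs 0→12
J2: waits 12, runs 12→23
J3: waits 23, runs 23→33
J4: waits 33, runs 33→36
Sum = 0+12+23+33 = 68.
Difference = 40 − 68 = -28.

-28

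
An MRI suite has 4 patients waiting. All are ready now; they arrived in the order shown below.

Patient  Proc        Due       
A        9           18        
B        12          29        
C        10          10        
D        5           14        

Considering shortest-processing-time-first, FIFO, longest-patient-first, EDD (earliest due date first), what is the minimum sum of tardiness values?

SPT (increasing processing time): D A C B.
D: 0→5, due 14, tardiness 0
A: 5→14, due 18, tardiness 0
C: 14→24, due 10, tardiness 14
B: 24→36, due 29, tardiness 7
Sum = 0+0+14+7 = 21.
FIFO (arrival order): A B C D.
A: 0→9, due 18, tardiness 0
B: 9→21, due 29, tardiness 0
C: 21→31, due 10, tardiness 21
D: 31→36, due 14, tardiness 22
Sum = 0+0+21+22 = 43.
LPT (decreasing processing time): B C A D.
B: 0→12, due 29, tardiness 0
C: 12→22, due 10, tardiness 12
A: 22→31, due 18, tardiness 13
D: 31→36, due 14, tardiness 22
Sum = 0+12+13+22 = 47.
EDD (increasing due date): C D A B.
C: 0→10, due 10, tardiness 0
D: 10→15, due 14, tardiness 1
A: 15→24, due 18, tardiness 6
B: 24→36, due 29, tardiness 7
Sum = 0+1+6+7 = 14.
SPT 21, FIFO 43, LPT 47, EDD 14 → minimum 14.

14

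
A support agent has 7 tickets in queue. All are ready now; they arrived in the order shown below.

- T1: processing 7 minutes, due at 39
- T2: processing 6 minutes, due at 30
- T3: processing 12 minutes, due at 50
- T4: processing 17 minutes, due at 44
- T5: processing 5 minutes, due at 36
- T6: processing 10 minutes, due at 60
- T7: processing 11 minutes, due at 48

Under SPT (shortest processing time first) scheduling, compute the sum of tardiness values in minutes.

25

SPT (increasing processing time): T5 T2 T1 T6 T7 T3 T4.
T5: 0→5, due 36, tardiness 0
T2: 5→11, due 30, tardiness 0
T1: 11→18, due 39, tardiness 0
T6: 18→28, due 60, tardiness 0
T7: 28→39, due 48, tardiness 0
T3: 39→51, due 50, tardiness 1
T4: 51→68, due 44, tardiness 24
Sum = 0+0+0+0+0+1+24 = 25.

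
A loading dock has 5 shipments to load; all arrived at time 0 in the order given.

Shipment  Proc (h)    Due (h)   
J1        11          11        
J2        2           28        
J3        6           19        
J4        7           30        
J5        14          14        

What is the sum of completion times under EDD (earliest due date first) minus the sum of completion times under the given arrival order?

EDD (increasing due date): J1 J5 J3 J2 J4.
J1: 0→11
J5: 11→25
J3: 25→31
J2: 31→33
J4: 33→40
Sum = 11+25+31+33+40 = 140.
FIFO (arrival order): J1 J2 J3 J4 J5.
J1: 0→11
J2: 11→13
J3: 13→19
J4: 19→26
J5: 26→40
Sum = 11+13+19+26+40 = 109.
Difference = 140 − 109 = 31.

31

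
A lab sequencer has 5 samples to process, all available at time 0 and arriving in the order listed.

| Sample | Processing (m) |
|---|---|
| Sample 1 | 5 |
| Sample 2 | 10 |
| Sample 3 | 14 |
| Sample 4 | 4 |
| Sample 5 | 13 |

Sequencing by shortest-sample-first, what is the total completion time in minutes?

110

SPT (increasing processing time): Sample 4 Sample 1 Sample 2 Sample 5 Sample 3.
Sample 4: 0→4
Sample 1: 4→9
Sample 2: 9→19
Sample 5: 19→32
Sample 3: 32→46
Sum = 4+9+19+32+46 = 110.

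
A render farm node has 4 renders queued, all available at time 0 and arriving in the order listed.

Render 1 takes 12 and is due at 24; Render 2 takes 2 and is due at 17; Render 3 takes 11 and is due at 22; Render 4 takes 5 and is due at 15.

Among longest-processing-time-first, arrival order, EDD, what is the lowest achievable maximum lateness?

LPT (decreasing processing time): Render 1 Render 3 Render 4 Render 2.
Render 1: 0→12, due 24, lateness -12
Render 3: 12→23, due 22, lateness 1
Render 4: 23→28, due 15, lateness 13
Render 2: 28→30, due 17, lateness 13
Maximum = 13.
FIFO (arrival order): Render 1 Render 2 Render 3 Render 4.
Render 1: 0→12, due 24, lateness -12
Render 2: 12→14, due 17, lateness -3
Render 3: 14→25, due 22, lateness 3
Render 4: 25→30, due 15, lateness 15
Maximum = 15.
EDD (increasing due date): Render 4 Render 2 Render 3 Render 1.
Render 4: 0→5, due 15, lateness -10
Render 2: 5→7, due 17, lateness -10
Render 3: 7→18, due 22, lateness -4
Render 1: 18→30, due 24, lateness 6
Maximum = 6.
LPT 13, FIFO 15, EDD 6 → minimum 6.

6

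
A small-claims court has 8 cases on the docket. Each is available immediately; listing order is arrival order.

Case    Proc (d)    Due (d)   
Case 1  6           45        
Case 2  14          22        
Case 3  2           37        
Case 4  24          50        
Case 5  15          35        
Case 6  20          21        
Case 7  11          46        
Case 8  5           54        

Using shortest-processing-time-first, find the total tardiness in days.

133

SPT (increasing processing time): Case 3 Case 8 Case 1 Case 7 Case 2 Case 5 Case 6 Case 4.
Case 3: 0→2, due 37, tardiness 0
Case 8: 2→7, due 54, tardiness 0
Case 1: 7→13, due 45, tardiness 0
Case 7: 13→24, due 46, tardiness 0
Case 2: 24→38, due 22, tardiness 16
Case 5: 38→53, due 35, tardiness 18
Case 6: 53→73, due 21, tardiness 52
Case 4: 73→97, due 50, tardiness 47
Sum = 0+0+0+0+16+18+52+47 = 133.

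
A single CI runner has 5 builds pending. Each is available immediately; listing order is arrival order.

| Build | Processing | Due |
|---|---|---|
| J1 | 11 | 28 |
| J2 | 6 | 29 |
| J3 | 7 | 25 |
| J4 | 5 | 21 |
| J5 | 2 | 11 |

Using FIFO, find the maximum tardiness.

20

FIFO (arrival order): J1 J2 J3 J4 J5.
J1: 0→11, due 28, tardiness 0
J2: 11→17, due 29, tardiness 0
J3: 17→24, due 25, tardiness 0
J4: 24→29, due 21, tardiness 8
J5: 29→31, due 11, tardiness 20
Maximum = 20.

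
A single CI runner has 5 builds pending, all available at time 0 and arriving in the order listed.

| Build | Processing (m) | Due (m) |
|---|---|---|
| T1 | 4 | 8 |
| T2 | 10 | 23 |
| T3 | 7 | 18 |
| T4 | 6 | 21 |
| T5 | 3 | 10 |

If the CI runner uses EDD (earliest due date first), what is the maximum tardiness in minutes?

EDD (increasing due date): T1 T5 T3 T4 T2.
T1: 0→4, due 8, tardiness 0
T5: 4→7, due 10, tardiness 0
T3: 7→14, due 18, tardiness 0
T4: 14→20, due 21, tardiness 0
T2: 20→30, due 23, tardiness 7
Maximum = 7.

7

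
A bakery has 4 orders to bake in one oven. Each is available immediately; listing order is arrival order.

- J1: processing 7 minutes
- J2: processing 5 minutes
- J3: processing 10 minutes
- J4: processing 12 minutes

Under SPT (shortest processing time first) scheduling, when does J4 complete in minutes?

34

SPT (increasing processing time): J2 J1 J3 J4.
J2: 0→5
J1: 5→12
J3: 12→22
J4: 22→34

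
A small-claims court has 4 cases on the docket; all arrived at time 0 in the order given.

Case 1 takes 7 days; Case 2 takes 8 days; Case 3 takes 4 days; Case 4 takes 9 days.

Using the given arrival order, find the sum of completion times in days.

69

FIFO (arrival order): Case 1 Case 2 Case 3 Case 4.
Case 1: 0→7
Case 2: 7→15
Case 3: 15→19
Case 4: 19→28
Sum = 7+15+19+28 = 69.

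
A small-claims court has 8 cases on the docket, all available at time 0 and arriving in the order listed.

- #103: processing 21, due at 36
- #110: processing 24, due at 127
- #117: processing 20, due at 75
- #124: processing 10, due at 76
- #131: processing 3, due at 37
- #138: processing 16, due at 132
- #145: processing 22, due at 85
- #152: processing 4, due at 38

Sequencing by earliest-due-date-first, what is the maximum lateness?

-5

EDD (increasing due date): #103 #131 #152 #117 #124 #145 #110 #138.
#103: 0→21, due 36, lateness -15
#131: 21→24, due 37, lateness -13
#152: 24→28, due 38, lateness -10
#117: 28→48, due 75, lateness -27
#124: 48→58, due 76, lateness -18
#145: 58→80, due 85, lateness -5
#110: 80→104, due 127, lateness -23
#138: 104→120, due 132, lateness -12
Maximum = -5.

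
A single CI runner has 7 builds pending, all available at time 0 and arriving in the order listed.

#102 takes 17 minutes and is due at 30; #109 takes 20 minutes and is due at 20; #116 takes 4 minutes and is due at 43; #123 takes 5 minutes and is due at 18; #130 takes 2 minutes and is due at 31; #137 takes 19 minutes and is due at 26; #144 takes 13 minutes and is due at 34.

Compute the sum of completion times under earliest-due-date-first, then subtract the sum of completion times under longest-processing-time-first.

EDD (increasing due date): #123 #109 #137 #102 #130 #144 #116.
#123: 0→5
#109: 5→25
#137: 25→44
#102: 44→61
#130: 61→63
#144: 63→76
#116: 76→80
Sum = 5+25+44+61+63+76+80 = 354.
LPT (decreasing processing time): #109 #137 #102 #144 #123 #116 #130.
#109: 0→20
#137: 20→39
#102: 39→56
#144: 56→69
#123: 69→74
#116: 74→78
#130: 78→80
Sum = 20+39+56+69+74+78+80 = 416.
Difference = 354 − 416 = -62.

-62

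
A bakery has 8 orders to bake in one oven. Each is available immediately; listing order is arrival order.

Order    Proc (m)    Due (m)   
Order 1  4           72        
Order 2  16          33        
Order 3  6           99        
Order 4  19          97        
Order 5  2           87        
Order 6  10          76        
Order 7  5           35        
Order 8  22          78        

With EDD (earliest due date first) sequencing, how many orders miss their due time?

0

EDD (increasing due date): Order 2 Order 7 Order 1 Order 6 Order 8 Order 5 Order 4 Order 3.
Order 2: 0→16, due 33, tardiness 0
Order 7: 16→21, due 35, tardiness 0
Order 1: 21→25, due 72, tardiness 0
Order 6: 25→35, due 76, tardiness 0
Order 8: 35→57, due 78, tardiness 0
Order 5: 57→59, due 87, tardiness 0
Order 4: 59→78, due 97, tardiness 0
Order 3: 78→84, due 99, tardiness 0
Late orders: 0.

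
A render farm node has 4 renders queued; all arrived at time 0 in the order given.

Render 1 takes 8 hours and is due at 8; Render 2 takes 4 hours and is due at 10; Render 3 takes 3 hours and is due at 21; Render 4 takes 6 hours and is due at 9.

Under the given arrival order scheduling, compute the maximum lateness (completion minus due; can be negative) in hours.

FIFO (arrival order): Render 1 Render 2 Render 3 Render 4.
Render 1: 0→8, due 8, lateness 0
Render 2: 8→12, due 10, lateness 2
Render 3: 12→15, due 21, lateness -6
Render 4: 15→21, due 9, lateness 12
Maximum = 12.

12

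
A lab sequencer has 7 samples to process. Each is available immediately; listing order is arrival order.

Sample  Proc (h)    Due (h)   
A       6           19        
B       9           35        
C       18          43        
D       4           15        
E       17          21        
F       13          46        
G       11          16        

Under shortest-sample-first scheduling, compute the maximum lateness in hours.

39

SPT (increasing processing time): D A B G F E C.
D: 0→4, due 15, lateness -11
A: 4→10, due 19, lateness -9
B: 10→19, due 35, lateness -16
G: 19→30, due 16, lateness 14
F: 30→43, due 46, lateness -3
E: 43→60, due 21, lateness 39
C: 60→78, due 43, lateness 35
Maximum = 39.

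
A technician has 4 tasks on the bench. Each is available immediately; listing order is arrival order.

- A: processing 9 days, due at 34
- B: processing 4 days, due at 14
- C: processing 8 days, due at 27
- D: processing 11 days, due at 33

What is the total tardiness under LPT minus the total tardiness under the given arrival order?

LPT (decreasing processing time): D A C B.
D: 0→11, due 33, tardiness 0
A: 11→20, due 34, tardiness 0
C: 20→28, due 27, tardiness 1
B: 28→32, due 14, tardiness 18
Sum = 0+0+1+18 = 19.
FIFO (arrival order): A B C D.
A: 0→9, due 34, tardiness 0
B: 9→13, due 14, tardiness 0
C: 13→21, due 27, tardiness 0
D: 21→32, due 33, tardiness 0
Sum = 0+0+0+0 = 0.
Difference = 19 − 0 = 19.

19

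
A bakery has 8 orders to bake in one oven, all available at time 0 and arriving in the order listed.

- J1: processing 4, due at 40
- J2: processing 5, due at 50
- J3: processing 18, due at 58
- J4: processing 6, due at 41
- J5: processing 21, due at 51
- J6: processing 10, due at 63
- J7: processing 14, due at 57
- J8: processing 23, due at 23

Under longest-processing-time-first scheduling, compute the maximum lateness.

LPT (decreasing processing time): J8 J5 J3 J7 J6 J4 J2 J1.
J8: 0→23, due 23, lateness 0
J5: 23→44, due 51, lateness -7
J3: 44→62, due 58, lateness 4
J7: 62→76, due 57, lateness 19
J6: 76→86, due 63, lateness 23
J4: 86→92, due 41, lateness 51
J2: 92→97, due 50, lateness 47
J1: 97→101, due 40, lateness 61
Maximum = 61.

61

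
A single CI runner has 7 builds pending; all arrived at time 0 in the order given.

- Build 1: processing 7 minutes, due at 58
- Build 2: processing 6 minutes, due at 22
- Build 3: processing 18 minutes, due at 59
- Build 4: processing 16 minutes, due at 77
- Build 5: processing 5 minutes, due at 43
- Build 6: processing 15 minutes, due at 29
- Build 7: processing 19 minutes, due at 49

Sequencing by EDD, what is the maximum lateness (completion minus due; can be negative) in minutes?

EDD (increasing due date): Build 2 Build 6 Build 5 Build 7 Build 1 Build 3 Build 4.
Build 2: 0→6, due 22, lateness -16
Build 6: 6→21, due 29, lateness -8
Build 5: 21→26, due 43, lateness -17
Build 7: 26→45, due 49, lateness -4
Build 1: 45→52, due 58, lateness -6
Build 3: 52→70, due 59, lateness 11
Build 4: 70→86, due 77, lateness 9
Maximum = 11.

11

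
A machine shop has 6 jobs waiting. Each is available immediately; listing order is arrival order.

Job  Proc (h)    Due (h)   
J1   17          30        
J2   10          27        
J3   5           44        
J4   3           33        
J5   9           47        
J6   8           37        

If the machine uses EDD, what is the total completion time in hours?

200

EDD (increasing due date): J2 J1 J4 J6 J3 J5.
J2: 0→10
J1: 10→27
J4: 27→30
J6: 30→38
J3: 38→43
J5: 43→52
Sum = 10+27+30+38+43+52 = 200.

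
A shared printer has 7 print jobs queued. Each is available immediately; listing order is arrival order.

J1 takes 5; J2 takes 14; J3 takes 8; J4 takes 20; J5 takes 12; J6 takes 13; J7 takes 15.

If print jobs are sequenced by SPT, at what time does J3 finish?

SPT (increasing processing time): J1 J3 J5 J6 J2 J7 J4.
J1: 0→5
J3: 5→13

13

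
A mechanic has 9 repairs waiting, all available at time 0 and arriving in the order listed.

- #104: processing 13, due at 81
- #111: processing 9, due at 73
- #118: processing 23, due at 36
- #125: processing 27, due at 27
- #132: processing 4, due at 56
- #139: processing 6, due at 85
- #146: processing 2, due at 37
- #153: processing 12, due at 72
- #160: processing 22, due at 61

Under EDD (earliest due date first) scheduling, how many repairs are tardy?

7

EDD (increasing due date): #125 #118 #146 #132 #160 #153 #111 #104 #139.
#125: 0→27, due 27, tardiness 0
#118: 27→50, due 36, tardiness 14
#146: 50→52, due 37, tardiness 15
#132: 52→56, due 56, tardiness 0
#160: 56→78, due 61, tardiness 17
#153: 78→90, due 72, tardiness 18
#111: 90→99, due 73, tardiness 26
#104: 99→112, due 81, tardiness 31
#139: 112→118, due 85, tardiness 33
Late repairs: 7.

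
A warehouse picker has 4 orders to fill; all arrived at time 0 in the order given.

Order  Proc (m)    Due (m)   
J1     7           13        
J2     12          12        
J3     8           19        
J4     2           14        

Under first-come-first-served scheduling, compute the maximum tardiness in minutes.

15

FIFO (arrival order): J1 J2 J3 J4.
J1: 0→7, due 13, tardiness 0
J2: 7→19, due 12, tardiness 7
J3: 19→27, due 19, tardiness 8
J4: 27→29, due 14, tardiness 15
Maximum = 15.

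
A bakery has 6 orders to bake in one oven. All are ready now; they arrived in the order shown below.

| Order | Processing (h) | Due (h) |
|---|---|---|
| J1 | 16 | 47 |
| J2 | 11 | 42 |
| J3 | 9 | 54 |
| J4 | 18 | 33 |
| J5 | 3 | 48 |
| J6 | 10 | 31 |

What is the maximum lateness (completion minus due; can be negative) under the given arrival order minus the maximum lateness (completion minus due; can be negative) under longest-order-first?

FIFO (arrival order): J1 J2 J3 J4 J5 J6.
J1: 0→16, due 47, lateness -31
J2: 16→27, due 42, lateness -15
J3: 27→36, due 54, lateness -18
J4: 36→54, due 33, lateness 21
J5: 54→57, due 48, lateness 9
J6: 57→67, due 31, lateness 36
Maximum = 36.
LPT (decreasing processing time): J4 J1 J2 J6 J3 J5.
J4: 0→18, due 33, lateness -15
J1: 18→34, due 47, lateness -13
J2: 34→45, due 42, lateness 3
J6: 45→55, due 31, lateness 24
J3: 55→64, due 54, lateness 10
J5: 64→67, due 48, lateness 19
Maximum = 24.
Difference = 36 − 24 = 12.

12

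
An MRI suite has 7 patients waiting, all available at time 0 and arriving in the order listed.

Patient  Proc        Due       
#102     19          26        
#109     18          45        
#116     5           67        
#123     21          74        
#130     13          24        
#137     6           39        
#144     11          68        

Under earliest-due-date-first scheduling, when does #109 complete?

56

EDD (increasing due date): #130 #102 #137 #109 #116 #144 #123.
#130: 0→13
#102: 13→32
#137: 32→38
#109: 38→56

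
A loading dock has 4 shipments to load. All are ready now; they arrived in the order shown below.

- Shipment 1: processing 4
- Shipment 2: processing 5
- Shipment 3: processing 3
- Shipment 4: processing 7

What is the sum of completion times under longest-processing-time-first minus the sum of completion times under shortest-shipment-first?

LPT (decreasing processing time): Shipment 4 Shipment 2 Shipment 1 Shipment 3.
Shipment 4: 0→7
Shipment 2: 7→12
Shipment 1: 12→16
Shipment 3: 16→19
Sum = 7+12+16+19 = 54.
SPT (increasing processing time): Shipment 3 Shipment 1 Shipment 2 Shipment 4.
Shipment 3: 0→3
Shipment 1: 3→7
Shipment 2: 7→12
Shipment 4: 12→19
Sum = 3+7+12+19 = 41.
Difference = 54 − 41 = 13.

13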